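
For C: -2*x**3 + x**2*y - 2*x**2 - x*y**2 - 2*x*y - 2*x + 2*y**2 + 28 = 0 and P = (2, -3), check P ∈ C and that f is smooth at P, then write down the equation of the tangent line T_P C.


Tangent line at P: 98 - 49*x = 0.

Step 1: f(2, -3) = 0, so P lies on C.
Step 2: partial derivatives
  f_x(x, y) = -6*x**2 + 2*x*y - 4*x - y**2 - 2*y - 2, f_y(x, y) = x**2 - 2*x*y - 2*x + 4*y.
  f_x(P) = -49, f_y(P) = 0 (gradient nonzero, so P is smooth).
Step 3: tangent line at P: -49·(x − 2) + 0·(y − -3) = 0.
Expanding: 98 - 49*x = 0.


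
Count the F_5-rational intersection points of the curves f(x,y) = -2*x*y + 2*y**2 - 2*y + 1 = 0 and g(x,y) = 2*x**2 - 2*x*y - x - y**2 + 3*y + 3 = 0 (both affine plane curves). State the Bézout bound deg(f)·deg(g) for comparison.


Common zeros: {(0, 2), (3, 3)}; count = 2; Bézout bound = 4.

deg(f) = 2, deg(g) = 2, so Bézout bound = 4.
Scan x ∈ F_5. For each x, list the y ∈ F_5 with f(x, y) ≡ 0 and those with g(x, y) ≡ 0 (mod 5); the common zeros in that column are the intersection.
  x = 0: f ≡ 0 at y ∈ {2, 4}; g ≡ 0 at y ∈ {1, 2}; common: {2}.
  x = 1: f ≡ 0 at y ∈ ∅; g ≡ 0 at y ∈ ∅; common: ∅.
  x = 2: f ≡ 0 at y ∈ ∅; g ≡ 0 at y ∈ ∅; common: ∅.
  x = 3: f ≡ 0 at y ∈ {1, 3}; g ≡ 0 at y ∈ {3, 4}; common: {3}.
  x = 4: f ≡ 0 at y ∈ ∅; g ≡ 0 at y ∈ {1, 4}; common: ∅.
Collecting: common zeros = {(0, 2), (3, 3)}, so the count is 2.
Comparison with the Bézout bound: 2 ≤ 4 = deg(f)·deg(g), as expected for curves with no common component (the affine F_5-count falls short of the bound because intersections may lie at infinity, over extension fields, or carry multiplicity).


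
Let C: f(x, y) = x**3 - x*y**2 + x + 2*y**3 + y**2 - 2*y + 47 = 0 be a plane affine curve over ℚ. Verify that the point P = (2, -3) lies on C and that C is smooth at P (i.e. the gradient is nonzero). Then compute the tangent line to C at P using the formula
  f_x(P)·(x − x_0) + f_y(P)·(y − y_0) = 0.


Tangent line at P: 4*x + 58*y + 166 = 0.

Step 1: f(2, -3) = 0, so P lies on C.
Step 2: partial derivatives
  f_x(x, y) = 3*x**2 - y**2 + 1, f_y(x, y) = -2*x*y + 6*y**2 + 2*y - 2.
  f_x(P) = 4, f_y(P) = 58 (gradient nonzero, so P is smooth).
Step 3: tangent line at P: 4·(x − 2) + 58·(y − -3) = 0.
Expanding: 4*x + 58*y + 166 = 0.


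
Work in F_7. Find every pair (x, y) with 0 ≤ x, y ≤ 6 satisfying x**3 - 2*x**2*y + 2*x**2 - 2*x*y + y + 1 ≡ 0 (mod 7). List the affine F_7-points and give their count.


Affine F_7-points: {(0, 6), (1, 6), (2, 6), (3, 2), (4, 5), (5, 5), (6, 5)}; count = 7.

For each of the 49 pairs (x, y) ∈ F_7², evaluate f(x, y) mod 7. Record the zeros.
  x = 0: [0↦1, 1↦2, 2↦3, 3↦4, 4↦5, 5↦6, 6↦0]  zeros at y ∈ {6}
  x = 1: [0↦4, 1↦1, 2↦5, 3↦2, 4↦6, 5↦3, 6↦0]  zeros at y ∈ {6}
  x = 2: [0↦3, 1↦6, 2↦2, 3↦5, 4↦1, 5↦4, 6↦0]  zeros at y ∈ {6}
  x = 3: [0↦4, 1↦2, 2↦0, 3↦5, 4↦3, 5↦1, 6↦6]  zeros at y ∈ {2}
  x = 4: [0↦6, 1↦2, 2↦5, 3↦1, 4↦4, 5↦0, 6↦3]  zeros at y ∈ {5}
  x = 5: [0↦1, 1↦5, 2↦2, 3↦6, 4↦3, 5↦0, 6↦4]  zeros at y ∈ {5}
  x = 6: [0↦2, 1↦3, 2↦4, 3↦5, 4↦6, 5↦0, 6↦1]  zeros at y ∈ {5}
Collecting zeros: affine points = {(0, 6), (1, 6), (2, 6), (3, 2), (4, 5), (5, 5), (6, 5)}.
Total count |C(F_7)_aff| = 7.


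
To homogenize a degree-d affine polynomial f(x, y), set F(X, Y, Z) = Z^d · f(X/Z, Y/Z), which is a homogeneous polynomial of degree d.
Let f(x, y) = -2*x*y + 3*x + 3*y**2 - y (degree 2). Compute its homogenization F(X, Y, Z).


F(X, Y, Z) = -2*X*Y + 3*X*Z + 3*Y**2 - Y*Z

deg(f) = 2.
Substitute x = X/Z, y = Y/Z into f, then multiply by Z^2.
  monomial -2·x^1·y^1 ↦ -2·X^1·Y^1·Z^0.
  monomial 3·x^1·y^0 ↦ 3·X^1·Y^0·Z^1.
  monomial 3·x^0·y^2 ↦ 3·X^0·Y^2·Z^0.
  monomial -1·x^0·y^1 ↦ -1·X^0·Y^1·Z^1.
Collecting: F(X, Y, Z) = -2*X*Y + 3*X*Z + 3*Y**2 - Y*Z.


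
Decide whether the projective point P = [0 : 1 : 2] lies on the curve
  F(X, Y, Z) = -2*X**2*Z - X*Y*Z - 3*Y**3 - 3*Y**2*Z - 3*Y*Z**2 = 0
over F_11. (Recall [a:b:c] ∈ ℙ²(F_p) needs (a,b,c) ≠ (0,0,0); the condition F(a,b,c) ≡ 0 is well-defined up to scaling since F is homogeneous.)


F(0,1,2) ≡ 1 (mod 11); P is NOT on the curve.

Evaluate F(0, 1, 2) term-by-term (mod 11).
  -2*X**2*Z ↦ -2·0·1·2 = 0
  -X*Y*Z ↦ -1·0·1·2 = 0
  -3*Y**3 ↦ -3·1·1·1 = -3
  -3*Y**2*Z ↦ -3·1·1·2 = -6
  -3*Y*Z**2 ↦ -3·1·1·4 = -12
Sum: F(0, 1, 2) = (0) + (0) + (-3) + (-6) + (-12) = -21.
Reducing mod 11: -21 ≡ 1 (mod 11).
Since F(a, b, c) ≡ 1 ≠ 0 (mod 11), P does NOT lie on the curve.


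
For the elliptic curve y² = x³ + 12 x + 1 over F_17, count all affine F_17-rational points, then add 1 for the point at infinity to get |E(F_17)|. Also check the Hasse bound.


Affine points = {(0, 1), (0, 16), (2, 4), (2, 13), (3, 8), (3, 9), (5, 4), (5, 13), (6, 0), (10, 4), (10, 13), (11, 6), (11, 11), (13, 5), (13, 12)}; affine count = 15; |E(F_17)| = 16.

Discriminant check: Δ ∝ 4a³ + 27b² = 4·12³ + 27·1² = 4·1728 + 27·1 ≡ 3 (mod 17). Nonzero ⇒ E is nonsingular.
For each x ∈ F_17, compute rhs = x³ + 12·x + 1 mod 17, then count y ∈ F_17 with y² ≡ rhs.
  x = 0: rhs = 1, matching y values: 1, 16 (2 points).
  x = 1: rhs = 14, matching y values: none (0 points).
  x = 2: rhs = 16, matching y values: 4, 13 (2 points).
  x = 3: rhs = 13, matching y values: 8, 9 (2 points).
  x = 4: rhs = 11, matching y values: none (0 points).
  x = 5: rhs = 16, matching y values: 4, 13 (2 points).
  x = 6: rhs = 0, matching y values: 0 (1 points).
  x = 7: rhs = 3, matching y values: none (0 points).
  x = 8: rhs = 14, matching y values: none (0 points).
  x = 9: rhs = 5, matching y values: none (0 points).
  x = 10: rhs = 16, matching y values: 4, 13 (2 points).
  x = 11: rhs = 2, matching y values: 6, 11 (2 points).
  x = 12: rhs = 3, matching y values: none (0 points).
  x = 13: rhs = 8, matching y values: 5, 12 (2 points).
  x = 14: rhs = 6, matching y values: none (0 points).
  x = 15: rhs = 3, matching y values: none (0 points).
  x = 16: rhs = 5, matching y values: none (0 points).
Total affine count: 15.
Full point count |E(F_17)| = 15 + 1 = 16.
Hasse bound: |16 − (17+1)| = |-2| = 2 ≤ 2√17 ≈ 8.2462 ✓.


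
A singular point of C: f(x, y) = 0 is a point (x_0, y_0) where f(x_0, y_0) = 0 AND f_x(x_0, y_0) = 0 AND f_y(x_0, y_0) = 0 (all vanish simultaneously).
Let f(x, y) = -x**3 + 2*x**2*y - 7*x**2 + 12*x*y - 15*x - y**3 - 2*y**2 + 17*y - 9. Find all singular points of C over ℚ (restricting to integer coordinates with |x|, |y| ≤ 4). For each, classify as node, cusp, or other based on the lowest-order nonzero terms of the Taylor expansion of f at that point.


Singular points: {(-3, -1)}; classification: cusp.

Compute partial derivatives:
  f_x = -3*x**2 + 4*x*y - 14*x + 12*y - 15.
  f_y = 2*x**2 + 12*x - 3*y**2 - 4*y + 17.
Scan x_0 ∈ {−4, ..., 4}. For each x_0, f_y(x_0, y) is a polynomial in y; find its integer roots y ∈ {−4, ..., 4}, then test f_x and f at those candidates.
  x = -4: f_y(-4, y) = -3*y**2 - 4*y + 1; no integer root y with |y| ≤ 4.
  x = -3: f_y(-3, y) = -3*y**2 - 4*y - 1; vanishes at y ∈ {-1}. (-3, -1): f_x = 0, f = 0 — SINGULAR.
  x = -2: f_y(-2, y) = -3*y**2 - 4*y + 1; no integer root y with |y| ≤ 4.
  x = -1: f_y(-1, y) = -3*y**2 - 4*y + 7; vanishes at y ∈ {1}. (-1, 1): f_x = 4 ≠ 0.
  x = 0: f_y(0, y) = -3*y**2 - 4*y + 17; no integer root y with |y| ≤ 4.
  x = 1: f_y(1, y) = -3*y**2 - 4*y + 31; no integer root y with |y| ≤ 4.
  x = 2: f_y(2, y) = -3*y**2 - 4*y + 49; no integer root y with |y| ≤ 4.
  x = 3: f_y(3, y) = -3*y**2 - 4*y + 71; no integer root y with |y| ≤ 4.
  x = 4: f_y(4, y) = -3*y**2 - 4*y + 97; no integer root y with |y| ≤ 4.
Only singular point on the grid: (-3, -1).
Classify: substitute x = -3 + u, y = -1 + v and expand: f = -u**3 + 2*u**2*v - v**3 + v**2.
No constant or linear terms (consistent with a singular point). Quadratic part: v**2. Cubic part: -u**3 + 2*u**2*v - v**3.
The quadratic part v**2 is a perfect square, so there is a single (double) tangent line v = 0, i.e. y = -1. Restricting the cubic part to that line (v = 0) leaves -u**3 ≠ 0, so f is not divisible by v and the branch is v² ≈ u**3 to lowest order — this is a cusp.
Classification: cusp.


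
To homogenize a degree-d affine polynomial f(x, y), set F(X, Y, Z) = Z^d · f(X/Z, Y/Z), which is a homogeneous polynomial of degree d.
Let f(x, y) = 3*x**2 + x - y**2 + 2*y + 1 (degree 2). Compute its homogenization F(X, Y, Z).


F(X, Y, Z) = 3*X**2 + X*Z - Y**2 + 2*Y*Z + Z**2

deg(f) = 2.
Substitute x = X/Z, y = Y/Z into f, then multiply by Z^2.
  monomial 3·x^2·y^0 ↦ 3·X^2·Y^0·Z^0.
  monomial 1·x^1·y^0 ↦ 1·X^1·Y^0·Z^1.
  monomial -1·x^0·y^2 ↦ -1·X^0·Y^2·Z^0.
  monomial 2·x^0·y^1 ↦ 2·X^0·Y^1·Z^1.
  monomial 1·x^0·y^0 ↦ 1·X^0·Y^0·Z^2.
Collecting: F(X, Y, Z) = 3*X**2 + X*Z - Y**2 + 2*Y*Z + Z**2.


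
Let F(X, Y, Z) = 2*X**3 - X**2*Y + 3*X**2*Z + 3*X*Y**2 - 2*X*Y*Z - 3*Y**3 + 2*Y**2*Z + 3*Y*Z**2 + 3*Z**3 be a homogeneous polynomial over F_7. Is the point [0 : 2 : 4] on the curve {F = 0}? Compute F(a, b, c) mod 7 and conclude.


F(0,2,4) ≡ 2 (mod 7); P is NOT on the curve.

Evaluate F(0, 2, 4) term-by-term (mod 7).
  2*X**3 ↦ 2·0·1·1 = 0
  -X**2*Y ↦ -1·0·2·1 = 0
  3*X**2*Z ↦ 3·0·1·4 = 0
  3*X*Y**2 ↦ 3·0·4·1 = 0
  -2*X*Y*Z ↦ -2·0·2·4 = 0
  -3*Y**3 ↦ -3·1·8·1 = -24
  2*Y**2*Z ↦ 2·1·4·4 = 32
  3*Y*Z**2 ↦ 3·1·2·16 = 96
  3*Z**3 ↦ 3·1·1·64 = 192
Sum: F(0, 2, 4) = (0) + (0) + (0) + (0) + (0) + (-24) + (32) + (96) + (192) = 296.
Reducing mod 7: 296 ≡ 2 (mod 7).
Since F(a, b, c) ≡ 2 ≠ 0 (mod 7), P does NOT lie on the curve.


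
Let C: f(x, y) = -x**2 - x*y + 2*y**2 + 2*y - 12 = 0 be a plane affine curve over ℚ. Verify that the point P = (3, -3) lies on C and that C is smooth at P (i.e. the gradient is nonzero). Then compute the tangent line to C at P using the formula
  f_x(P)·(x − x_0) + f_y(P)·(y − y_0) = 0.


Tangent line at P: -3*x - 13*y - 30 = 0.

Step 1: f(3, -3) = 0, so P lies on C.
Step 2: partial derivatives
  f_x(x, y) = -2*x - y, f_y(x, y) = -x + 4*y + 2.
  f_x(P) = -3, f_y(P) = -13 (gradient nonzero, so P is smooth).
Step 3: tangent line at P: -3·(x − 3) + -13·(y − -3) = 0.
Expanding: -3*x - 13*y - 30 = 0.


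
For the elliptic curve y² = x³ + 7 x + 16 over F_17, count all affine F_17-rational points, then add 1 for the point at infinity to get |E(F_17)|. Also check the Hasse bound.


Affine points = {(0, 4), (0, 13), (2, 2), (2, 15), (3, 8), (3, 9), (6, 6), (6, 11), (7, 0), (9, 3), (9, 14), (10, 7), (10, 10), (11, 8), (11, 9), (12, 3), (12, 14), (13, 3), (13, 14), (14, 6), (14, 11), (16, 5), (16, 12)}; affine count = 23; |E(F_17)| = 24.

Discriminant check: Δ ∝ 4a³ + 27b² = 4·7³ + 27·16² = 4·343 + 27·256 ≡ 5 (mod 17). Nonzero ⇒ E is nonsingular.
For each x ∈ F_17, compute rhs = x³ + 7·x + 16 mod 17, then count y ∈ F_17 with y² ≡ rhs.
  x = 0: rhs = 16, matching y values: 4, 13 (2 points).
  x = 1: rhs = 7, matching y values: none (0 points).
  x = 2: rhs = 4, matching y values: 2, 15 (2 points).
  x = 3: rhs = 13, matching y values: 8, 9 (2 points).
  x = 4: rhs = 6, matching y values: none (0 points).
  x = 5: rhs = 6, matching y values: none (0 points).
  x = 6: rhs = 2, matching y values: 6, 11 (2 points).
  x = 7: rhs = 0, matching y values: 0 (1 points).
  x = 8: rhs = 6, matching y values: none (0 points).
  x = 9: rhs = 9, matching y values: 3, 14 (2 points).
  x = 10: rhs = 15, matching y values: 7, 10 (2 points).
  x = 11: rhs = 13, matching y values: 8, 9 (2 points).
  x = 12: rhs = 9, matching y values: 3, 14 (2 points).
  x = 13: rhs = 9, matching y values: 3, 14 (2 points).
  x = 14: rhs = 2, matching y values: 6, 11 (2 points).
  x = 15: rhs = 11, matching y values: none (0 points).
  x = 16: rhs = 8, matching y values: 5, 12 (2 points).
Total affine count: 23.
Full point count |E(F_17)| = 23 + 1 = 24.
Hasse bound: |24 − (17+1)| = |6| = 6 ≤ 2√17 ≈ 8.2462 ✓.


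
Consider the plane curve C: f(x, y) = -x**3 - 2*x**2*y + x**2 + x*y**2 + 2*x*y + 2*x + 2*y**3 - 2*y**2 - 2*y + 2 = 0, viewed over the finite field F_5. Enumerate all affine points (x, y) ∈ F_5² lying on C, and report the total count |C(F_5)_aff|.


Affine F_5-points: {(0, 1), (0, 4), (3, 0), (4, 1)}; count = 4.

For each of the 25 pairs (x, y) ∈ F_5², evaluate f(x, y) mod 5. Record the zeros.
  x = 0: [0↦2, 1↦0, 2↦1, 3↦2, 4↦0]  zeros at y ∈ {1, 4}
  x = 1: [0↦4, 1↦3, 2↦2, 3↦3, 4↦3]  zeros at y ∈ ∅
  x = 2: [0↦2, 1↦3, 2↦1, 3↦3, 4↦1]  zeros at y ∈ ∅
  x = 3: [0↦0, 1↦4, 2↦2, 3↦1, 4↦3]  zeros at y ∈ {0}
  x = 4: [0↦2, 1↦0, 2↦4, 3↦1, 4↦3]  zeros at y ∈ {1}
Collecting zeros: affine points = {(0, 1), (0, 4), (3, 0), (4, 1)}.
Total count |C(F_5)_aff| = 4.


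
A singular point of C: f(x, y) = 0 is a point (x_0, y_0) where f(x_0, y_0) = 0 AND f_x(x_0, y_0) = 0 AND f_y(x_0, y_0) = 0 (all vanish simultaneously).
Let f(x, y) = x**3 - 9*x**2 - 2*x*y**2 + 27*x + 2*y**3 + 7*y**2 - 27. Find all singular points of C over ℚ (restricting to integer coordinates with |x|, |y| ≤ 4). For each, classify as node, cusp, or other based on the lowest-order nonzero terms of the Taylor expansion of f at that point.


Singular points: {(3, 0)}; classification: cusp.

Compute partial derivatives:
  f_x = 3*x**2 - 18*x - 2*y**2 + 27.
  f_y = -4*x*y + 6*y**2 + 14*y.
Scan x_0 ∈ {−4, ..., 4}. For each x_0, f_y(x_0, y) is a polynomial in y; find its integer roots y ∈ {−4, ..., 4}, then test f_x and f at those candidates.
  x = -4: f_y(-4, y) = 6*y**2 + 30*y; vanishes at y ∈ {0}. (-4, 0): f_x = 147 ≠ 0.
  x = -3: f_y(-3, y) = 6*y**2 + 26*y; vanishes at y ∈ {0}. (-3, 0): f_x = 108 ≠ 0.
  x = -2: f_y(-2, y) = 6*y**2 + 22*y; vanishes at y ∈ {0}. (-2, 0): f_x = 75 ≠ 0.
  x = -1: f_y(-1, y) = 6*y**2 + 18*y; vanishes at y ∈ {-3, 0}. (-1, -3): f_x = 30 ≠ 0; (-1, 0): f_x = 48 ≠ 0.
  x = 0: f_y(0, y) = 6*y**2 + 14*y; vanishes at y ∈ {0}. (0, 0): f_x = 27 ≠ 0.
  x = 1: f_y(1, y) = 6*y**2 + 10*y; vanishes at y ∈ {0}. (1, 0): f_x = 12 ≠ 0.
  x = 2: f_y(2, y) = 6*y**2 + 6*y; vanishes at y ∈ {-1, 0}. (2, -1): f_x = 1 ≠ 0; (2, 0): f_x = 3 ≠ 0.
  x = 3: f_y(3, y) = 6*y**2 + 2*y; vanishes at y ∈ {0}. (3, 0): f_x = 0, f = 0 — SINGULAR.
  x = 4: f_y(4, y) = 6*y**2 - 2*y; vanishes at y ∈ {0}. (4, 0): f_x = 3 ≠ 0.
Only singular point on the grid: (3, 0).
Classify: substitute x = 3 + u, y = 0 + v and expand: f = u**3 - 2*u*v**2 + 2*v**3 + v**2.
No constant or linear terms (consistent with a singular point). Quadratic part: v**2. Cubic part: u**3 - 2*u*v**2 + 2*v**3.
The quadratic part v**2 is a perfect square, so there is a single (double) tangent line v = 0, i.e. y = 0. Restricting the cubic part to that line (v = 0) leaves u**3 ≠ 0, so f is not divisible by v and the branch is v² ≈ -u**3 to lowest order — this is a cusp.
Classification: cusp.


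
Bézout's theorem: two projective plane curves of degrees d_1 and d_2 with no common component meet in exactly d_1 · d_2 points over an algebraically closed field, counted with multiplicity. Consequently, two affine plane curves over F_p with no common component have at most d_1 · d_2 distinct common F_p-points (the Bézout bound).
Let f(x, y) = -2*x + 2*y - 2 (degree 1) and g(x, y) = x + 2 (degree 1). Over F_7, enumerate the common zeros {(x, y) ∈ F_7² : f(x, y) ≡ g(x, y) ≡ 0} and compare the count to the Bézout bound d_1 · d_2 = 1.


Common zeros: {(5, 6)}; count = 1; Bézout bound = 1.

deg(f) = 1, deg(g) = 1, so Bézout bound = 1.
Scan x ∈ F_7. For each x, list the y ∈ F_7 with f(x, y) ≡ 0 and those with g(x, y) ≡ 0 (mod 7); the common zeros in that column are the intersection.
  x = 0: f ≡ 0 at y ∈ {1}; g ≡ 0 at y ∈ ∅; common: ∅.
  x = 1: f ≡ 0 at y ∈ {2}; g ≡ 0 at y ∈ ∅; common: ∅.
  x = 2: f ≡ 0 at y ∈ {3}; g ≡ 0 at y ∈ ∅; common: ∅.
  x = 3: f ≡ 0 at y ∈ {4}; g ≡ 0 at y ∈ ∅; common: ∅.
  x = 4: f ≡ 0 at y ∈ {5}; g ≡ 0 at y ∈ ∅; common: ∅.
  x = 5: f ≡ 0 at y ∈ {6}; g ≡ 0 at y ∈ {0, 1, 2, 3, 4, 5, 6}; common: {6}.
  x = 6: f ≡ 0 at y ∈ {0}; g ≡ 0 at y ∈ ∅; common: ∅.
Collecting: common zeros = {(5, 6)}, so the count is 1.
Comparison with the Bézout bound: 1 ≤ 1 = deg(f)·deg(g), as expected for curves with no common component (the bound is attained).


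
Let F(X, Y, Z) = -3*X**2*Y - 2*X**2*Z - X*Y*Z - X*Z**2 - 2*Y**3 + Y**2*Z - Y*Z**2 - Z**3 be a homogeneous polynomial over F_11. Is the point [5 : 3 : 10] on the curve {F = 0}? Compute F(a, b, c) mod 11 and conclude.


F(5,3,10) ≡ 1 (mod 11); P is NOT on the curve.

Evaluate F(5, 3, 10) term-by-term (mod 11).
  -3*X**2*Y ↦ -3·25·3·1 = -225
  -2*X**2*Z ↦ -2·25·1·10 = -500
  -X*Y*Z ↦ -1·5·3·10 = -150
  -X*Z**2 ↦ -1·5·1·100 = -500
  -2*Y**3 ↦ -2·1·27·1 = -54
  Y**2*Z ↦ 1·1·9·10 = 90
  -Y*Z**2 ↦ -1·1·3·100 = -300
  -Z**3 ↦ -1·1·1·1000 = -1000
Sum: F(5, 3, 10) = (-225) + (-500) + (-150) + (-500) + (-54) + (90) + (-300) + (-1000) = -2639.
Reducing mod 11: -2639 ≡ 1 (mod 11).
Since F(a, b, c) ≡ 1 ≠ 0 (mod 11), P does NOT lie on the curve.


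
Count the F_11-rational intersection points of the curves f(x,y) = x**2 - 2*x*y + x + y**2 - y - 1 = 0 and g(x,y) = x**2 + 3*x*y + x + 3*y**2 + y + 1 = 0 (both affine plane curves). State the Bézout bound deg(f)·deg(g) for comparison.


Common zeros: {(5, 9), (10, 3)}; count = 2; Bézout bound = 4.

deg(f) = 2, deg(g) = 2, so Bézout bound = 4.
Scan x ∈ F_11. For each x, list the y ∈ F_11 with f(x, y) ≡ 0 and those with g(x, y) ≡ 0 (mod 11); the common zeros in that column are the intersection.
  x = 0: f ≡ 0 at y ∈ {4, 8}; g ≡ 0 at y ∈ {9}; common: ∅.
  x = 1: f ≡ 0 at y ∈ {5, 9}; g ≡ 0 at y ∈ ∅; common: ∅.
  x = 2: f ≡ 0 at y ∈ {6, 10}; g ≡ 0 at y ∈ {2, 3}; common: ∅.
  x = 3: f ≡ 0 at y ∈ {0, 7}; g ≡ 0 at y ∈ ∅; common: ∅.
  x = 4: f ≡ 0 at y ∈ {1, 8}; g ≡ 0 at y ∈ {4, 10}; common: ∅.
  x = 5: f ≡ 0 at y ∈ {2, 9}; g ≡ 0 at y ∈ {4, 9}; common: {9}.
  x = 6: f ≡ 0 at y ∈ {3, 10}; g ≡ 0 at y ∈ ∅; common: ∅.
  x = 7: f ≡ 0 at y ∈ {0, 4}; g ≡ 0 at y ∈ {5, 6}; common: ∅.
  x = 8: f ≡ 0 at y ∈ {1, 5}; g ≡ 0 at y ∈ ∅; common: ∅.
  x = 9: f ≡ 0 at y ∈ {2, 6}; g ≡ 0 at y ∈ {10}; common: ∅.
  x = 10: f ≡ 0 at y ∈ {3, 7}; g ≡ 0 at y ∈ {3, 5}; common: {3}.
Collecting: common zeros = {(5, 9), (10, 3)}, so the count is 2.
Comparison with the Bézout bound: 2 ≤ 4 = deg(f)·deg(g), as expected for curves with no common component (the affine F_11-count falls short of the bound because intersections may lie at infinity, over extension fields, or carry multiplicity).


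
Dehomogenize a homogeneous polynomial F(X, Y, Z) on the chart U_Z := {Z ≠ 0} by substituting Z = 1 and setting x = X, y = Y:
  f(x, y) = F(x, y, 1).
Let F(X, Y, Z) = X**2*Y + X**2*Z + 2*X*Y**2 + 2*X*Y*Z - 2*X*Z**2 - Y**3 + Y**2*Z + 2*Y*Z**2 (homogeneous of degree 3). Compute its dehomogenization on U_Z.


f(x, y) = x**2*y + x**2 + 2*x*y**2 + 2*x*y - 2*x - y**3 + y**2 + 2*y

On U_Z we set Z = 1. Each monomial c·X^i·Y^j·Z^k in F becomes c·x^i·y^j·1^k = c·x^i·y^j.
Substituting Z = 1: F(X, Y, 1) = x**2*y + x**2 + 2*x*y**2 + 2*x*y - 2*x - y**3 + y**2 + 2*y.
Note: deg(f) ≤ deg(F) = 3; strict inequality happens when F is divisible by Z (lost terms).


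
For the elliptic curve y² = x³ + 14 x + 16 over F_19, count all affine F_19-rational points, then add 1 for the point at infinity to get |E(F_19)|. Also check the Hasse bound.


Affine points = {(0, 4), (0, 15), (3, 3), (3, 16), (7, 1), (7, 18), (9, 4), (9, 15), (10, 4), (10, 15), (11, 0), (13, 1), (13, 18), (14, 7), (14, 12), (16, 2), (16, 17), (18, 1), (18, 18)}; affine count = 19; |E(F_19)| = 20.

Discriminant check: Δ ∝ 4a³ + 27b² = 4·14³ + 27·16² = 4·2744 + 27·256 ≡ 9 (mod 19). Nonzero ⇒ E is nonsingular.
For each x ∈ F_19, compute rhs = x³ + 14·x + 16 mod 19, then count y ∈ F_19 with y² ≡ rhs.
  x = 0: rhs = 16, matching y values: 4, 15 (2 points).
  x = 1: rhs = 12, matching y values: none (0 points).
  x = 2: rhs = 14, matching y values: none (0 points).
  x = 3: rhs = 9, matching y values: 3, 16 (2 points).
  x = 4: rhs = 3, matching y values: none (0 points).
  x = 5: rhs = 2, matching y values: none (0 points).
  x = 6: rhs = 12, matching y values: none (0 points).
  x = 7: rhs = 1, matching y values: 1, 18 (2 points).
  x = 8: rhs = 13, matching y values: none (0 points).
  x = 9: rhs = 16, matching y values: 4, 15 (2 points).
  x = 10: rhs = 16, matching y values: 4, 15 (2 points).
  x = 11: rhs = 0, matching y values: 0 (1 points).
  x = 12: rhs = 12, matching y values: none (0 points).
  x = 13: rhs = 1, matching y values: 1, 18 (2 points).
  x = 14: rhs = 11, matching y values: 7, 12 (2 points).
  x = 15: rhs = 10, matching y values: none (0 points).
  x = 16: rhs = 4, matching y values: 2, 17 (2 points).
  x = 17: rhs = 18, matching y values: none (0 points).
  x = 18: rhs = 1, matching y values: 1, 18 (2 points).
Total affine count: 19.
Full point count |E(F_19)| = 19 + 1 = 20.
Hasse bound: |20 − (19+1)| = |0| = 0 ≤ 2√19 ≈ 8.7178 ✓.


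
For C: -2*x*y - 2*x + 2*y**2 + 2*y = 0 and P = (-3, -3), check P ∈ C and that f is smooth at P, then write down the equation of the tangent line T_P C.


Tangent line at P: 4*x - 4*y = 0.

Step 1: f(-3, -3) = 0, so P lies on C.
Step 2: partial derivatives
  f_x(x, y) = -2*y - 2, f_y(x, y) = -2*x + 4*y + 2.
  f_x(P) = 4, f_y(P) = -4 (gradient nonzero, so P is smooth).
Step 3: tangent line at P: 4·(x − -3) + -4·(y − -3) = 0.
Expanding: 4*x - 4*y = 0.


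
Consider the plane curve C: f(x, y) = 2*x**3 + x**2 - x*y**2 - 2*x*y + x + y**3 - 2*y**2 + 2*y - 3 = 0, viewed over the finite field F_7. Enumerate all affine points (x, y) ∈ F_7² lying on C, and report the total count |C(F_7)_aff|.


Affine F_7-points: {(2, 1), (2, 2), (3, 0), (5, 3), (6, 2)}; count = 5.

For each of the 49 pairs (x, y) ∈ F_7², evaluate f(x, y) mod 7. Record the zeros.
  x = 0: [0↦4, 1↦5, 2↦1, 3↦5, 4↦2, 5↦5, 6↦6]  zeros at y ∈ ∅
  x = 1: [0↦1, 1↦6, 2↦4, 3↦1, 4↦3, 5↦2, 6↦4]  zeros at y ∈ ∅
  x = 2: [0↦5, 1↦0, 2↦0, 3↦4, 4↦4, 5↦6, 6↦2]  zeros at y ∈ {1, 2}
  x = 3: [0↦0, 1↦6, 2↦1, 3↦5, 4↦3, 5↦1, 6↦5]  zeros at y ∈ {0}
  x = 4: [0↦5, 1↦1, 2↦5, 3↦2, 4↦5, 5↦6, 6↦4]  zeros at y ∈ ∅
  x = 5: [0↦4, 1↦4, 2↦3, 3↦0, 4↦1, 5↦5, 6↦4]  zeros at y ∈ {3}
  x = 6: [0↦2, 1↦6, 2↦0, 3↦4, 4↦3, 5↦3, 6↦3]  zeros at y ∈ {2}
Collecting zeros: affine points = {(2, 1), (2, 2), (3, 0), (5, 3), (6, 2)}.
Total count |C(F_7)_aff| = 5.


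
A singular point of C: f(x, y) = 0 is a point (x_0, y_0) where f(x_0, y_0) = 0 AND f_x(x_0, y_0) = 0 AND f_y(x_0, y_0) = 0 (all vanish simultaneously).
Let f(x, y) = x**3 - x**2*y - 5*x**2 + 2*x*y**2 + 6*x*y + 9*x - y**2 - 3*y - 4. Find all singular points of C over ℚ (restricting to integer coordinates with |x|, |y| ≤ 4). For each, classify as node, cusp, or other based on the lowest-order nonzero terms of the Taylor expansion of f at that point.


Singular points: {(1, -1)}; classification: node.

Compute partial derivatives:
  f_x = 3*x**2 - 2*x*y - 10*x + 2*y**2 + 6*y + 9.
  f_y = -x**2 + 4*x*y + 6*x - 2*y - 3.
Scan x_0 ∈ {−4, ..., 4}. For each x_0, f_y(x_0, y) is a polynomial in y; find its integer roots y ∈ {−4, ..., 4}, then test f_x and f at those candidates.
  x = -4: f_y(-4, y) = -18*y - 43; no integer root y with |y| ≤ 4.
  x = -3: f_y(-3, y) = -14*y - 30; no integer root y with |y| ≤ 4.
  x = -2: f_y(-2, y) = -10*y - 19; no integer root y with |y| ≤ 4.
  x = -1: f_y(-1, y) = -6*y - 10; no integer root y with |y| ≤ 4.
  x = 0: f_y(0, y) = -2*y - 3; no integer root y with |y| ≤ 4.
  x = 1: f_y(1, y) = 2*y + 2; vanishes at y ∈ {-1}. (1, -1): f_x = 0, f = 0 — SINGULAR.
  x = 2: f_y(2, y) = 6*y + 5; no integer root y with |y| ≤ 4.
  x = 3: f_y(3, y) = 10*y + 6; no integer root y with |y| ≤ 4.
  x = 4: f_y(4, y) = 14*y + 5; no integer root y with |y| ≤ 4.
Only singular point on the grid: (1, -1).
Classify: substitute x = 1 + u, y = -1 + v and expand: f = u**3 - u**2*v - u**2 + 2*u*v**2 + v**2.
No constant or linear terms (consistent with a singular point). Quadratic part: -u**2 + v**2. Cubic part: u**3 - u**2*v + 2*u*v**2.
The quadratic part v**2 - u**2 = (v − u)(v + u) splits into two distinct linear factors, so there are two distinct tangent lines y − -1 = ±(x − 1) — this is a node (ordinary double point).
Classification: node.


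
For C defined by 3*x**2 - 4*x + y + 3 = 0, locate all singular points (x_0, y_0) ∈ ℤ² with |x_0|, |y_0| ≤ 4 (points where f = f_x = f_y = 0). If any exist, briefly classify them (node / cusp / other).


No singular points in the scanned grid; C is smooth there.

Compute partial derivatives:
  f_x = 6*x - 4.
  f_y = 1.
f_y = 1 is a nonzero constant, so f_y never vanishes: no point (x, y) can satisfy f = f_x = f_y = 0. In particular no (x, y) ∈ {−4, ..., 4}² is singular; the curve is smooth.


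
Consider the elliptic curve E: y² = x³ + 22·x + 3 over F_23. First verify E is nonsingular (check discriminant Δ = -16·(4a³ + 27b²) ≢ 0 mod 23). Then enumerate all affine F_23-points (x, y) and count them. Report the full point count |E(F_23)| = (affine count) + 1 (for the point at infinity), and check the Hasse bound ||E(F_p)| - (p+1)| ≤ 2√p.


Affine points = {(0, 7), (0, 16), (1, 7), (1, 16), (2, 3), (2, 20), (3, 2), (3, 21), (5, 10), (5, 13), (6, 11), (6, 12), (8, 1), (8, 22), (10, 2), (10, 21), (11, 9), (11, 14), (13, 5), (13, 18), (16, 9), (16, 14), (17, 0), (19, 9), (19, 14), (20, 5), (20, 18), (22, 7), (22, 16)}; affine count = 29; |E(F_23)| = 30.

Discriminant check: Δ ∝ 4a³ + 27b² = 4·22³ + 27·3² = 4·10648 + 27·9 ≡ 9 (mod 23). Nonzero ⇒ E is nonsingular.
For each x ∈ F_23, compute rhs = x³ + 22·x + 3 mod 23, then count y ∈ F_23 with y² ≡ rhs.
  x = 0: rhs = 3, matching y values: 7, 16 (2 points).
  x = 1: rhs = 3, matching y values: 7, 16 (2 points).
  x = 2: rhs = 9, matching y values: 3, 20 (2 points).
  x = 3: rhs = 4, matching y values: 2, 21 (2 points).
  x = 4: rhs = 17, matching y values: none (0 points).
  x = 5: rhs = 8, matching y values: 10, 13 (2 points).
  x = 6: rhs = 6, matching y values: 11, 12 (2 points).
  x = 7: rhs = 17, matching y values: none (0 points).
  x = 8: rhs = 1, matching y values: 1, 22 (2 points).
  x = 9: rhs = 10, matching y values: none (0 points).
  x = 10: rhs = 4, matching y values: 2, 21 (2 points).
  x = 11: rhs = 12, matching y values: 9, 14 (2 points).
  x = 12: rhs = 17, matching y values: none (0 points).
  x = 13: rhs = 2, matching y values: 5, 18 (2 points).
  x = 14: rhs = 19, matching y values: none (0 points).
  x = 15: rhs = 5, matching y values: none (0 points).
  x = 16: rhs = 12, matching y values: 9, 14 (2 points).
  x = 17: rhs = 0, matching y values: 0 (1 points).
  x = 18: rhs = 21, matching y values: none (0 points).
  x = 19: rhs = 12, matching y values: 9, 14 (2 points).
  x = 20: rhs = 2, matching y values: 5, 18 (2 points).
  x = 21: rhs = 20, matching y values: none (0 points).
  x = 22: rhs = 3, matching y values: 7, 16 (2 points).
Total affine count: 29.
Full point count |E(F_23)| = 29 + 1 = 30.
Hasse bound: |30 − (23+1)| = |6| = 6 ≤ 2√23 ≈ 9.5917 ✓.


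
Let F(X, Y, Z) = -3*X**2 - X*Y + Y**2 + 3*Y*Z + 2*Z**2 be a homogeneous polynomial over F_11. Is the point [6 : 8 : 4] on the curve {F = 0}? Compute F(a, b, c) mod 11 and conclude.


F(6,8,4) ≡ 3 (mod 11); P is NOT on the curve.

Evaluate F(6, 8, 4) term-by-term (mod 11).
  -3*X**2 ↦ -3·36·1·1 = -108
  -X*Y ↦ -1·6·8·1 = -48
  Y**2 ↦ 1·1·64·1 = 64
  3*Y*Z ↦ 3·1·8·4 = 96
  2*Z**2 ↦ 2·1·1·16 = 32
Sum: F(6, 8, 4) = (-108) + (-48) + (64) + (96) + (32) = 36.
Reducing mod 11: 36 ≡ 3 (mod 11).
Since F(a, b, c) ≡ 3 ≠ 0 (mod 11), P does NOT lie on the curve.


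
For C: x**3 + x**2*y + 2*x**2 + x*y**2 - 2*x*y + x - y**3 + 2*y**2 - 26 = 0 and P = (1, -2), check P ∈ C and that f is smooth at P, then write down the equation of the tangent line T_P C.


Tangent line at P: 12*x - 25*y - 62 = 0.

Step 1: f(1, -2) = 0, so P lies on C.
Step 2: partial derivatives
  f_x(x, y) = 3*x**2 + 2*x*y + 4*x + y**2 - 2*y + 1, f_y(x, y) = x**2 + 2*x*y - 2*x - 3*y**2 + 4*y.
  f_x(P) = 12, f_y(P) = -25 (gradient nonzero, so P is smooth).
Step 3: tangent line at P: 12·(x − 1) + -25·(y − -2) = 0.
Expanding: 12*x - 25*y - 62 = 0.


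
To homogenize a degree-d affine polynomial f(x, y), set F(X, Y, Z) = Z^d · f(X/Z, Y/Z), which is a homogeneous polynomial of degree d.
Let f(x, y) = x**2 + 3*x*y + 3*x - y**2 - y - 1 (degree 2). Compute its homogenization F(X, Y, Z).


F(X, Y, Z) = X**2 + 3*X*Y + 3*X*Z - Y**2 - Y*Z - Z**2

deg(f) = 2.
Substitute x = X/Z, y = Y/Z into f, then multiply by Z^2.
  monomial 1·x^2·y^0 ↦ 1·X^2·Y^0·Z^0.
  monomial 3·x^1·y^1 ↦ 3·X^1·Y^1·Z^0.
  monomial 3·x^1·y^0 ↦ 3·X^1·Y^0·Z^1.
  monomial -1·x^0·y^2 ↦ -1·X^0·Y^2·Z^0.
  monomial -1·x^0·y^1 ↦ -1·X^0·Y^1·Z^1.
  monomial -1·x^0·y^0 ↦ -1·X^0·Y^0·Z^2.
Collecting: F(X, Y, Z) = X**2 + 3*X*Y + 3*X*Z - Y**2 - Y*Z - Z**2.


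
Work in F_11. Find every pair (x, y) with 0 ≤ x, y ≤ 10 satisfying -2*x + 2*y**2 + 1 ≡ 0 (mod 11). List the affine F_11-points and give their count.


Affine F_11-points: {(0, 4), (0, 7), (4, 3), (4, 8), (6, 0), (7, 1), (7, 10), (9, 5), (9, 6), (10, 2), (10, 9)}; count = 11.

For each of the 121 pairs (x, y) ∈ F_11², evaluate f(x, y) mod 11. Record the zeros.
  x = 0: [0↦1, 1↦3, 2↦9, 3↦8, 4↦0, 5↦7, 6↦7, 7↦0, 8↦8, 9↦9, 10↦3]  zeros at y ∈ {4, 7}
  x = 1: [0↦10, 1↦1, 2↦7, 3↦6, 4↦9, 5↦5, 6↦5, 7↦9, 8↦6, 9↦7, 10↦1]  zeros at y ∈ ∅
  x = 2: [0↦8, 1↦10, 2↦5, 3↦4, 4↦7, 5↦3, 6↦3, 7↦7, 8↦4, 9↦5, 10↦10]  zeros at y ∈ ∅
  x = 3: [0↦6, 1↦8, 2↦3, 3↦2, 4↦5, 5↦1, 6↦1, 7↦5, 8↦2, 9↦3, 10↦8]  zeros at y ∈ ∅
  x = 4: [0↦4, 1↦6, 2↦1, 3↦0, 4↦3, 5↦10, 6↦10, 7↦3, 8↦0, 9↦1, 10↦6]  zeros at y ∈ {3, 8}
  x = 5: [0↦2, 1↦4, 2↦10, 3↦9, 4↦1, 5↦8, 6↦8, 7↦1, 8↦9, 9↦10, 10↦4]  zeros at y ∈ ∅
  x = 6: [0↦0, 1↦2, 2↦8, 3↦7, 4↦10, 5↦6, 6↦6, 7↦10, 8↦7, 9↦8, 10↦2]  zeros at y ∈ {0}
  x = 7: [0↦9, 1↦0, 2↦6, 3↦5, 4↦8, 5↦4, 6↦4, 7↦8, 8↦5, 9↦6, 10↦0]  zeros at y ∈ {1, 10}
  x = 8: [0↦7, 1↦9, 2↦4, 3↦3, 4↦6, 5↦2, 6↦2, 7↦6, 8↦3, 9↦4, 10↦9]  zeros at y ∈ ∅
  x = 9: [0↦5, 1↦7, 2↦2, 3↦1, 4↦4, 5↦0, 6↦0, 7↦4, 8↦1, 9↦2, 10↦7]  zeros at y ∈ {5, 6}
  x = 10: [0↦3, 1↦5, 2↦0, 3↦10, 4↦2, 5↦9, 6↦9, 7↦2, 8↦10, 9↦0, 10↦5]  zeros at y ∈ {2, 9}
Collecting zeros: affine points = {(0, 4), (0, 7), (4, 3), (4, 8), (6, 0), (7, 1), (7, 10), (9, 5), (9, 6), (10, 2), (10, 9)}.
Total count |C(F_11)_aff| = 11.


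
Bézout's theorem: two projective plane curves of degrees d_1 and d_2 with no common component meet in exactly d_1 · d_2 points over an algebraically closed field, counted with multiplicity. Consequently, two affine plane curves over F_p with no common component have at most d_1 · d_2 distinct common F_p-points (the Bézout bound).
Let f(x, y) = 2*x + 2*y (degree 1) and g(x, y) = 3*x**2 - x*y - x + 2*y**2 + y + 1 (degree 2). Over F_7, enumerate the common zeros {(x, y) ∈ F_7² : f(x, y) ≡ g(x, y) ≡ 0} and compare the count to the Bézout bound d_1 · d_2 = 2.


Common zeros: {(2, 5), (3, 4)}; count = 2; Bézout bound = 2.

deg(f) = 1, deg(g) = 2, so Bézout bound = 2.
Scan x ∈ F_7. For each x, list the y ∈ F_7 with f(x, y) ≡ 0 and those with g(x, y) ≡ 0 (mod 7); the common zeros in that column are the intersection.
  x = 0: f ≡ 0 at y ∈ {0}; g ≡ 0 at y ∈ {5}; common: ∅.
  x = 1: f ≡ 0 at y ∈ {6}; g ≡ 0 at y ∈ {3, 4}; common: ∅.
  x = 2: f ≡ 0 at y ∈ {5}; g ≡ 0 at y ∈ {5, 6}; common: {5}.
  x = 3: f ≡ 0 at y ∈ {4}; g ≡ 0 at y ∈ {4}; common: {4}.
  x = 4: f ≡ 0 at y ∈ {3}; g ≡ 0 at y ∈ ∅; common: ∅.
  x = 5: f ≡ 0 at y ∈ {2}; g ≡ 0 at y ∈ {3, 6}; common: ∅.
  x = 6: f ≡ 0 at y ∈ {1}; g ≡ 0 at y ∈ ∅; common: ∅.
Collecting: common zeros = {(2, 5), (3, 4)}, so the count is 2.
Comparison with the Bézout bound: 2 ≤ 2 = deg(f)·deg(g), as expected for curves with no common component (the bound is attained).


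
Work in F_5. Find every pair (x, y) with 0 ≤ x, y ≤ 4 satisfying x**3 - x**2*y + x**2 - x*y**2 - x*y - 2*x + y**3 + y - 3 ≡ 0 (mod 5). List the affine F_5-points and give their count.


Affine F_5-points: {(0, 4), (2, 0), (2, 2)}; count = 3.

For each of the 25 pairs (x, y) ∈ F_5², evaluate f(x, y) mod 5. Record the zeros.
  x = 0: [0↦2, 1↦4, 2↦2, 3↦2, 4↦0]  zeros at y ∈ {4}
  x = 1: [0↦2, 1↦1, 2↦4, 3↦2, 4↦1]  zeros at y ∈ ∅
  x = 2: [0↦0, 1↦4, 2↦0, 3↦4, 4↦2]  zeros at y ∈ {0, 2}
  x = 3: [0↦2, 1↦4, 2↦1, 3↦4, 4↦4]  zeros at y ∈ ∅
  x = 4: [0↦4, 1↦2, 2↦3, 3↦3, 4↦3]  zeros at y ∈ ∅
Collecting zeros: affine points = {(0, 4), (2, 0), (2, 2)}.
Total count |C(F_5)_aff| = 3.


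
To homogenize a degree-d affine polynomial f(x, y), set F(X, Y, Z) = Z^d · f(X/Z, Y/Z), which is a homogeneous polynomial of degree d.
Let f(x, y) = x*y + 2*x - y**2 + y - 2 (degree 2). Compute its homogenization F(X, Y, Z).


F(X, Y, Z) = X*Y + 2*X*Z - Y**2 + Y*Z - 2*Z**2

deg(f) = 2.
Substitute x = X/Z, y = Y/Z into f, then multiply by Z^2.
  monomial 1·x^1·y^1 ↦ 1·X^1·Y^1·Z^0.
  monomial 2·x^1·y^0 ↦ 2·X^1·Y^0·Z^1.
  monomial -1·x^0·y^2 ↦ -1·X^0·Y^2·Z^0.
  monomial 1·x^0·y^1 ↦ 1·X^0·Y^1·Z^1.
  monomial -2·x^0·y^0 ↦ -2·X^0·Y^0·Z^2.
Collecting: F(X, Y, Z) = X*Y + 2*X*Z - Y**2 + Y*Z - 2*Z**2.


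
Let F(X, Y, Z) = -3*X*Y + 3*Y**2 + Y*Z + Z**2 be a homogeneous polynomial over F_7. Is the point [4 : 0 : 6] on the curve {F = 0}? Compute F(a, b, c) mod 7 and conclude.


F(4,0,6) ≡ 1 (mod 7); P is NOT on the curve.

Evaluate F(4, 0, 6) term-by-term (mod 7).
  -3*X*Y ↦ -3·4·0·1 = 0
  3*Y**2 ↦ 3·1·0·1 = 0
  Y*Z ↦ 1·1·0·6 = 0
  Z**2 ↦ 1·1·1·36 = 36
Sum: F(4, 0, 6) = (0) + (0) + (0) + (36) = 36.
Reducing mod 7: 36 ≡ 1 (mod 7).
Since F(a, b, c) ≡ 1 ≠ 0 (mod 7), P does NOT lie on the curve.


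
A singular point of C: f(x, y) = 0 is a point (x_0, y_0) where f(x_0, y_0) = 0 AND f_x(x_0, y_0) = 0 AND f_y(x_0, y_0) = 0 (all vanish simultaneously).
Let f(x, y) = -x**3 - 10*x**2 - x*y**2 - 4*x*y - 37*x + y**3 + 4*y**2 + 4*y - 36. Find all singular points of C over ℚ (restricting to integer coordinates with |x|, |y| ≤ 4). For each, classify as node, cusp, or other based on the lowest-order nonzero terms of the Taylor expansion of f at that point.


Singular points: {(-3, -2)}; classification: node.

Compute partial derivatives:
  f_x = -3*x**2 - 20*x - y**2 - 4*y - 37.
  f_y = -2*x*y - 4*x + 3*y**2 + 8*y + 4.
Scan x_0 ∈ {−4, ..., 4}. For each x_0, f_y(x_0, y) is a polynomial in y; find its integer roots y ∈ {−4, ..., 4}, then test f_x and f at those candidates.
  x = -4: f_y(-4, y) = 3*y**2 + 16*y + 20; vanishes at y ∈ {-2}. (-4, -2): f_x = -1 ≠ 0.
  x = -3: f_y(-3, y) = 3*y**2 + 14*y + 16; vanishes at y ∈ {-2}. (-3, -2): f_x = 0, f = 0 — SINGULAR.
  x = -2: f_y(-2, y) = 3*y**2 + 12*y + 12; vanishes at y ∈ {-2}. (-2, -2): f_x = -5 ≠ 0.
  x = -1: f_y(-1, y) = 3*y**2 + 10*y + 8; vanishes at y ∈ {-2}. (-1, -2): f_x = -16 ≠ 0.
  x = 0: f_y(0, y) = 3*y**2 + 8*y + 4; vanishes at y ∈ {-2}. (0, -2): f_x = -33 ≠ 0.
  x = 1: f_y(1, y) = 3*y**2 + 6*y; vanishes at y ∈ {-2, 0}. (1, -2): f_x = -56 ≠ 0; (1, 0): f_x = -60 ≠ 0.
  x = 2: f_y(2, y) = 3*y**2 + 4*y - 4; vanishes at y ∈ {-2}. (2, -2): f_x = -85 ≠ 0.
  x = 3: f_y(3, y) = 3*y**2 + 2*y - 8; vanishes at y ∈ {-2}. (3, -2): f_x = -120 ≠ 0.
  x = 4: f_y(4, y) = 3*y**2 - 12; vanishes at y ∈ {-2, 2}. (4, -2): f_x = -161 ≠ 0; (4, 2): f_x = -177 ≠ 0.
Only singular point on the grid: (-3, -2).
Classify: substitute x = -3 + u, y = -2 + v and expand: f = -u**3 - u**2 - u*v**2 + v**3 + v**2.
No constant or linear terms (consistent with a singular point). Quadratic part: -u**2 + v**2. Cubic part: -u**3 - u*v**2 + v**3.
The quadratic part v**2 - u**2 = (v − u)(v + u) splits into two distinct linear factors, so there are two distinct tangent lines y − -2 = ±(x − -3) — this is a node (ordinary double point).
Classification: node.


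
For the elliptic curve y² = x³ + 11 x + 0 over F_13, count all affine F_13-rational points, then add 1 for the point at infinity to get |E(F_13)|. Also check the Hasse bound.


Affine points = {(0, 0), (1, 5), (1, 8), (2, 2), (2, 11), (4, 2), (4, 11), (6, 3), (6, 10), (7, 2), (7, 11), (9, 3), (9, 10), (11, 3), (11, 10), (12, 1), (12, 12)}; affine count = 17; |E(F_13)| = 18.

Discriminant check: Δ ∝ 4a³ + 27b² = 4·11³ + 27·0² = 4·1331 + 27·0 ≡ 7 (mod 13). Nonzero ⇒ E is nonsingular.
For each x ∈ F_13, compute rhs = x³ + 11·x + 0 mod 13, then count y ∈ F_13 with y² ≡ rhs.
  x = 0: rhs = 0, matching y values: 0 (1 points).
  x = 1: rhs = 12, matching y values: 5, 8 (2 points).
  x = 2: rhs = 4, matching y values: 2, 11 (2 points).
  x = 3: rhs = 8, matching y values: none (0 points).
  x = 4: rhs = 4, matching y values: 2, 11 (2 points).
  x = 5: rhs = 11, matching y values: none (0 points).
  x = 6: rhs = 9, matching y values: 3, 10 (2 points).
  x = 7: rhs = 4, matching y values: 2, 11 (2 points).
  x = 8: rhs = 2, matching y values: none (0 points).
  x = 9: rhs = 9, matching y values: 3, 10 (2 points).
  x = 10: rhs = 5, matching y values: none (0 points).
  x = 11: rhs = 9, matching y values: 3, 10 (2 points).
  x = 12: rhs = 1, matching y values: 1, 12 (2 points).
Total affine count: 17.
Full point count |E(F_13)| = 17 + 1 = 18.
Hasse bound: |18 − (13+1)| = |4| = 4 ≤ 2√13 ≈ 7.2111 ✓.


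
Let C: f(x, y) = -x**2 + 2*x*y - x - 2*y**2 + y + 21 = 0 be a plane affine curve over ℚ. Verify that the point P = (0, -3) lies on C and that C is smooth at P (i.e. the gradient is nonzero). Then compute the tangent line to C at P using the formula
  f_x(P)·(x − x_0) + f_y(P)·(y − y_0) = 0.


Tangent line at P: -7*x + 13*y + 39 = 0.

Step 1: f(0, -3) = 0, so P lies on C.
Step 2: partial derivatives
  f_x(x, y) = -2*x + 2*y - 1, f_y(x, y) = 2*x - 4*y + 1.
  f_x(P) = -7, f_y(P) = 13 (gradient nonzero, so P is smooth).
Step 3: tangent line at P: -7·(x − 0) + 13·(y − -3) = 0.
Expanding: -7*x + 13*y + 39 = 0.


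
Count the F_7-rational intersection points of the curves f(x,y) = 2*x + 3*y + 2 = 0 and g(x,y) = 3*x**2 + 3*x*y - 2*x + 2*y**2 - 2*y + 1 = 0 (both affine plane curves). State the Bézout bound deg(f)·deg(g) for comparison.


Common zeros: ∅; count = 0; Bézout bound = 2.

deg(f) = 1, deg(g) = 2, so Bézout bound = 2.
Scan x ∈ F_7. For each x, list the y ∈ F_7 with f(x, y) ≡ 0 and those with g(x, y) ≡ 0 (mod 7); the common zeros in that column are the intersection.
  x = 0: f ≡ 0 at y ∈ {4}; g ≡ 0 at y ∈ ∅; common: ∅.
  x = 1: f ≡ 0 at y ∈ {1}; g ≡ 0 at y ∈ ∅; common: ∅.
  x = 2: f ≡ 0 at y ∈ {5}; g ≡ 0 at y ∈ {6}; common: ∅.
  x = 3: f ≡ 0 at y ∈ {2}; g ≡ 0 at y ∈ ∅; common: ∅.
  x = 4: f ≡ 0 at y ∈ {6}; g ≡ 0 at y ∈ ∅; common: ∅.
  x = 5: f ≡ 0 at y ∈ {3}; g ≡ 0 at y ∈ ∅; common: ∅.
  x = 6: f ≡ 0 at y ∈ {0}; g ≡ 0 at y ∈ ∅; common: ∅.
Collecting: common zeros = ∅, so the count is 0.
Comparison with the Bézout bound: 0 ≤ 2 = deg(f)·deg(g), as expected for curves with no common component (the affine F_7-count falls short of the bound because intersections may lie at infinity, over extension fields, or carry multiplicity).


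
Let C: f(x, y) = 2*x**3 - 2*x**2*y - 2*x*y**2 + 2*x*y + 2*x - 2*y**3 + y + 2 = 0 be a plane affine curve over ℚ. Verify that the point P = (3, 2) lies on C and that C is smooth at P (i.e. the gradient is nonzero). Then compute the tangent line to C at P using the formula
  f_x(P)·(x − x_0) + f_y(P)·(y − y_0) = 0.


Tangent line at P: 28*x - 59*y + 34 = 0.

Step 1: f(3, 2) = 0, so P lies on C.
Step 2: partial derivatives
  f_x(x, y) = 6*x**2 - 4*x*y - 2*y**2 + 2*y + 2, f_y(x, y) = -2*x**2 - 4*x*y + 2*x - 6*y**2 + 1.
  f_x(P) = 28, f_y(P) = -59 (gradient nonzero, so P is smooth).
Step 3: tangent line at P: 28·(x − 3) + -59·(y − 2) = 0.
Expanding: 28*x - 59*y + 34 = 0.
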